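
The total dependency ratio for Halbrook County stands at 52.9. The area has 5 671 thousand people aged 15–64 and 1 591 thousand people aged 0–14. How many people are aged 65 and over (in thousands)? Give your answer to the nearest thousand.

Total dependency ratio = (youth + elderly) / working-age × 100
52.9 = (1 591 + E) / 5 671 × 100
⇒ 1 409

Aged 65 and over: 1 409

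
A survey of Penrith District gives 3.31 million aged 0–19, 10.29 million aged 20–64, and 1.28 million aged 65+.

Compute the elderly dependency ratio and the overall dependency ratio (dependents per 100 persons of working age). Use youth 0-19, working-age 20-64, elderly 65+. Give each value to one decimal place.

Old-age dependency ratio = 1.28 / 10.29 × 100 = 12.4
Total dependency ratio = (3.31 + 1.28) / 10.29 × 100 = 4.59 / 10.29 × 100 = 44.6

Old-age dependency ratio: 12.4
Total dependency ratio: 44.6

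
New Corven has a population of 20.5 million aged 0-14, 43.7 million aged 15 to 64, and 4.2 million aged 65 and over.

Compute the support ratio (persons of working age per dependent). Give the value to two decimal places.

Support ratio: 1.77

Support ratio = 43.7 / (20.5 + 4.2) = 43.7 / 24.7 = 1.77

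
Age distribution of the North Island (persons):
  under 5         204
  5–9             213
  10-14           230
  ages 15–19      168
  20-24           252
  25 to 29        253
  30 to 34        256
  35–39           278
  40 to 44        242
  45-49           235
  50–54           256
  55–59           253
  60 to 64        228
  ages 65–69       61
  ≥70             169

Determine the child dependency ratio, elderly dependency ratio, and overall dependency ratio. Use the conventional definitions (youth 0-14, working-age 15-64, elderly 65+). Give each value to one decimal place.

0–14: 204 + 213 + 230 = 647
15–64: 168 + 252 + 253 + 256 + 278 + 242 + 235 + 256 + 253 + 228 = 2,421
65+: 61 + 169 = 230
Youth dependency ratio = 647 / 2,421 × 100 = 26.7
Old-age dependency ratio = 230 / 2,421 × 100 = 9.5
Total dependency ratio = (647 + 230) / 2,421 × 100 = 877 / 2,421 × 100 = 36.2

Youth dependency ratio: 26.7
Old-age dependency ratio: 9.5
Total dependency ratio: 36.2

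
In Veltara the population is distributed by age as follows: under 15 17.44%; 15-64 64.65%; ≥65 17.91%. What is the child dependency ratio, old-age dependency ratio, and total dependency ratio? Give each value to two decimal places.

Youth dependency ratio: 26.98
Old-age dependency ratio: 27.70
Total dependency ratio: 54.68

Youth dependency ratio = 17.44 / 64.65 × 100 = 26.98
Old-age dependency ratio = 17.91 / 64.65 × 100 = 27.70
Total dependency ratio = (17.44 + 17.91) / 64.65 × 100 = 35.35 / 64.65 × 100 = 54.68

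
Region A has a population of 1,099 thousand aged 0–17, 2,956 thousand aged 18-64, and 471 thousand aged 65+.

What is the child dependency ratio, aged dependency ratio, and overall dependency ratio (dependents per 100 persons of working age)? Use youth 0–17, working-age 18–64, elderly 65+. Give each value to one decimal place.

Youth dependency ratio = 1,099 / 2,956 × 100 = 37.2
Old-age dependency ratio = 471 / 2,956 × 100 = 15.9
Total dependency ratio = (1,099 + 471) / 2,956 × 100 = 1,570 / 2,956 × 100 = 53.1

Youth dependency ratio: 37.2
Old-age dependency ratio: 15.9
Total dependency ratio: 53.1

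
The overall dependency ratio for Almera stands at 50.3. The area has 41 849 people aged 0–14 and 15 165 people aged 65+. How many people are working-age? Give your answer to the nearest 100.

Working-age: 113 300

Total dependency ratio = (youth + elderly) / working-age × 100
50.3 = (41 849 + 15 165) / W × 100
⇒ 113 300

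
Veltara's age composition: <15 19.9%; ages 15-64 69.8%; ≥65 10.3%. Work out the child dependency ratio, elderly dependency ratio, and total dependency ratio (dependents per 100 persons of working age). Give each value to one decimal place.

Youth dependency ratio = 19.9 / 69.8 × 100 = 28.5
Old-age dependency ratio = 10.3 / 69.8 × 100 = 14.8
Total dependency ratio = (19.9 + 10.3) / 69.8 × 100 = 30.2 / 69.8 × 100 = 43.3

Youth dependency ratio: 28.5
Old-age dependency ratio: 14.8
Total dependency ratio: 43.3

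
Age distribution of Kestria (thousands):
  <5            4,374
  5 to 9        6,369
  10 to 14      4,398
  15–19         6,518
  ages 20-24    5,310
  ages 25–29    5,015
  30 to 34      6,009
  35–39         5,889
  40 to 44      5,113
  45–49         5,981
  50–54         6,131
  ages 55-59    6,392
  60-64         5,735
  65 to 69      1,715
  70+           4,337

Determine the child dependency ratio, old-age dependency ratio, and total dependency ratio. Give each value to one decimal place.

Youth dependency ratio: 26.1
Old-age dependency ratio: 10.4
Total dependency ratio: 36.5

0–14: 4,374 + 6,369 + 4,398 = 15,141
15–64: 6,518 + 5,310 + 5,015 + 6,009 + 5,889 + 5,113 + 5,981 + 6,131 + 6,392 + 5,735 = 58,093
65+: 1,715 + 4,337 = 6,052
Youth dependency ratio = 15,141 / 58,093 × 100 = 26.1
Old-age dependency ratio = 6,052 / 58,093 × 100 = 10.4
Total dependency ratio = (15,141 + 6,052) / 58,093 × 100 = 21,193 / 58,093 × 100 = 36.5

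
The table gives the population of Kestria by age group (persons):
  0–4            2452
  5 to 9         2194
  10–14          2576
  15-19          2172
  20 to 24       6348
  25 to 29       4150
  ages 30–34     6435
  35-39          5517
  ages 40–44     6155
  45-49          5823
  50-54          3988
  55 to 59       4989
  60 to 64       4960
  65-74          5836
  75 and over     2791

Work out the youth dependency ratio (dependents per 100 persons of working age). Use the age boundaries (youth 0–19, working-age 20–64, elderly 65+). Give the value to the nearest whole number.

0–19: 2452 + 2194 + 2576 + 2172 = 9394
20–64: 6348 + 4150 + 6435 + 5517 + 6155 + 5823 + 3988 + 4989 + 4960 = 48365
65+: 5836 + 2791 = 8627
Youth dependency ratio = 9394 / 48365 × 100 = 19

Youth dependency ratio: 19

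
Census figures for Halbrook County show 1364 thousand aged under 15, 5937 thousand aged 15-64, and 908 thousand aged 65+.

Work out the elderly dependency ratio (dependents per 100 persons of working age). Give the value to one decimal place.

Old-age dependency ratio: 15.3

Old-age dependency ratio = 908 / 5937 × 100 = 15.3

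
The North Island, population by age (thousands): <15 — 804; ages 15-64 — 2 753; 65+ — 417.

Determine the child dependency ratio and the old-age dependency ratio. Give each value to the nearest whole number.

Youth dependency ratio: 29
Old-age dependency ratio: 15

Youth dependency ratio = 804 / 2 753 × 100 = 29
Old-age dependency ratio = 417 / 2 753 × 100 = 15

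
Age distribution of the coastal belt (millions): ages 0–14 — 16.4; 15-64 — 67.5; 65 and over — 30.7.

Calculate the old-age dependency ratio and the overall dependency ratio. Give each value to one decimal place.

Old-age dependency ratio: 45.5
Total dependency ratio: 69.8

Old-age dependency ratio = 30.7 / 67.5 × 100 = 45.5
Total dependency ratio = (16.4 + 30.7) / 67.5 × 100 = 47.1 / 67.5 × 100 = 69.8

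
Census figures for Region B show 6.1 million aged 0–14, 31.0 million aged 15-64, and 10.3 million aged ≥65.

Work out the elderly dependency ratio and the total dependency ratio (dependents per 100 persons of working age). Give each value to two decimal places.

Old-age dependency ratio = 10.3 / 31.0 × 100 = 33.23
Total dependency ratio = (6.1 + 10.3) / 31.0 × 100 = 16.4 / 31.0 × 100 = 52.90

Old-age dependency ratio: 33.23
Total dependency ratio: 52.90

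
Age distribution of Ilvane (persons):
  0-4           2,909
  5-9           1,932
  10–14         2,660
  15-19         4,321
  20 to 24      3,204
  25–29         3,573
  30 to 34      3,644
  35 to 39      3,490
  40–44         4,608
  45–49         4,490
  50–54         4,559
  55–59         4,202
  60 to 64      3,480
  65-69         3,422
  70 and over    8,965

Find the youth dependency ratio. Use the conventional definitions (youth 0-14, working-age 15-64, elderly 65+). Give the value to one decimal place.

Youth dependency ratio: 19.0

0–14: 2,909 + 1,932 + 2,660 = 7,501
15–64: 4,321 + 3,204 + 3,573 + 3,644 + 3,490 + 4,608 + 4,490 + 4,559 + 4,202 + 3,480 = 39,571
65+: 3,422 + 8,965 = 12,387
Youth dependency ratio = 7,501 / 39,571 × 100 = 19.0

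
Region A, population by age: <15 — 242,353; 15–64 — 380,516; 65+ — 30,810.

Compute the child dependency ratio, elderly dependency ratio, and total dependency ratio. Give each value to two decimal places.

Youth dependency ratio: 63.69
Old-age dependency ratio: 8.10
Total dependency ratio: 71.79

Youth dependency ratio = 242,353 / 380,516 × 100 = 63.69
Old-age dependency ratio = 30,810 / 380,516 × 100 = 8.10
Total dependency ratio = (242,353 + 30,810) / 380,516 × 100 = 273,163 / 380,516 × 100 = 71.79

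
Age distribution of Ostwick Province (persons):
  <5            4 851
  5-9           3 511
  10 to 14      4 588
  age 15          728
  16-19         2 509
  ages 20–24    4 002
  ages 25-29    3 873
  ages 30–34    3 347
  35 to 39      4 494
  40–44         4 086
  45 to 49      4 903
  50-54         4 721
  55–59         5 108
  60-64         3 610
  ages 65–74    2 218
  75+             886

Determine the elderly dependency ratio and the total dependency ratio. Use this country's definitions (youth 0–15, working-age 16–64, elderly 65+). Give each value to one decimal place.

Old-age dependency ratio: 7.6
Total dependency ratio: 41.3

0–15: 4 851 + 3 511 + 4 588 + 728 = 13 678
16–64: 2 509 + 4 002 + 3 873 + 3 347 + 4 494 + 4 086 + 4 903 + 4 721 + 5 108 + 3 610 = 40 653
65+: 2 218 + 886 = 3 104
Old-age dependency ratio = 3 104 / 40 653 × 100 = 7.6
Total dependency ratio = (13 678 + 3 104) / 40 653 × 100 = 16 782 / 40 653 × 100 = 41.3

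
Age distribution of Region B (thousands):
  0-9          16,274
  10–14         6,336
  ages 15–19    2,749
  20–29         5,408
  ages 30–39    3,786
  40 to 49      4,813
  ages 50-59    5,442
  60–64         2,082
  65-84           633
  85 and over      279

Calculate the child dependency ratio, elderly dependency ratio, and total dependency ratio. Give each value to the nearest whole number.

Youth dependency ratio: 93
Old-age dependency ratio: 4
Total dependency ratio: 97

0–14: 16,274 + 6,336 = 22,610
15–64: 2,749 + 5,408 + 3,786 + 4,813 + 5,442 + 2,082 = 24,280
65+: 633 + 279 = 912
Youth dependency ratio = 22,610 / 24,280 × 100 = 93
Old-age dependency ratio = 912 / 24,280 × 100 = 4
Total dependency ratio = (22,610 + 912) / 24,280 × 100 = 23,522 / 24,280 × 100 = 97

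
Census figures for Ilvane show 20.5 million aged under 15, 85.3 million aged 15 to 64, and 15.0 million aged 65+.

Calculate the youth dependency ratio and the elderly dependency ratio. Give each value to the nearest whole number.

Youth dependency ratio = 20.5 / 85.3 × 100 = 24
Old-age dependency ratio = 15.0 / 85.3 × 100 = 18

Youth dependency ratio: 24
Old-age dependency ratio: 18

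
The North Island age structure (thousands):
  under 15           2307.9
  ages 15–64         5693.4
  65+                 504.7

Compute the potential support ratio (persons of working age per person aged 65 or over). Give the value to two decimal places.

Potential support ratio: 11.28

Potential support ratio = 5693.4 / 504.7 = 11.28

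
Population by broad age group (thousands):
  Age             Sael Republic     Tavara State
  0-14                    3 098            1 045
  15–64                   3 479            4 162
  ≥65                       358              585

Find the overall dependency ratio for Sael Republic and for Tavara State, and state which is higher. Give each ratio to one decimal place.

Sael Republic: 99.3
Tavara State: 39.2
Higher: Sael Republic

Sael Republic: (3 098 + 358) / 3 479 × 100 = 3 456 / 3 479 × 100 = 99.3
Tavara State: (1 045 + 585) / 4 162 × 100 = 1 630 / 4 162 × 100 = 39.2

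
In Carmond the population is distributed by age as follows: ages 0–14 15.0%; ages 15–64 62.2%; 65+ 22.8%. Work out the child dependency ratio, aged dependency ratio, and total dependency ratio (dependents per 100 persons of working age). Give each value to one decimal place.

Youth dependency ratio = 15.0 / 62.2 × 100 = 24.1
Old-age dependency ratio = 22.8 / 62.2 × 100 = 36.7
Total dependency ratio = (15.0 + 22.8) / 62.2 × 100 = 37.8 / 62.2 × 100 = 60.8

Youth dependency ratio: 24.1
Old-age dependency ratio: 36.7
Total dependency ratio: 60.8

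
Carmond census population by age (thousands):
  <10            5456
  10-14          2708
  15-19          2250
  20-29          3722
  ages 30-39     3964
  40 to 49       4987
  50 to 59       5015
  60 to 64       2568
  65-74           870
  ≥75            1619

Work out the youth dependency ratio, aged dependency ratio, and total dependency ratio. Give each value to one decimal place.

0–14: 5456 + 2708 = 8164
15–64: 2250 + 3722 + 3964 + 4987 + 5015 + 2568 = 22506
65+: 870 + 1619 = 2489
Youth dependency ratio = 8164 / 22506 × 100 = 36.3
Old-age dependency ratio = 2489 / 22506 × 100 = 11.1
Total dependency ratio = (8164 + 2489) / 22506 × 100 = 10653 / 22506 × 100 = 47.3

Youth dependency ratio: 36.3
Old-age dependency ratio: 11.1
Total dependency ratio: 47.3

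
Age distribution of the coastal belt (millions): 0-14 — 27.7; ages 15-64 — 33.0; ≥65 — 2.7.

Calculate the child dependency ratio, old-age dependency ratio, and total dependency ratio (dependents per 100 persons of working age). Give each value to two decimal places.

Youth dependency ratio: 83.94
Old-age dependency ratio: 8.18
Total dependency ratio: 92.12

Youth dependency ratio = 27.7 / 33.0 × 100 = 83.94
Old-age dependency ratio = 2.7 / 33.0 × 100 = 8.18
Total dependency ratio = (27.7 + 2.7) / 33.0 × 100 = 30.4 / 33.0 × 100 = 92.12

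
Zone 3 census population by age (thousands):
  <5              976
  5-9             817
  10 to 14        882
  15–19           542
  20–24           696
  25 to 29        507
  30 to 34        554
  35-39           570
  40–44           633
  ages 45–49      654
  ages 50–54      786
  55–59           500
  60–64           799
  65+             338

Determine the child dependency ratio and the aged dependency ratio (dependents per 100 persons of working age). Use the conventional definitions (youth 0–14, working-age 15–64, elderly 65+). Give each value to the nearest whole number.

0–14: 976 + 817 + 882 = 2 675
15–64: 542 + 696 + 507 + 554 + 570 + 633 + 654 + 786 + 500 + 799 = 6 241
65+: 338
Youth dependency ratio = 2 675 / 6 241 × 100 = 43
Old-age dependency ratio = 338 / 6 241 × 100 = 5

Youth dependency ratio: 43
Old-age dependency ratio: 5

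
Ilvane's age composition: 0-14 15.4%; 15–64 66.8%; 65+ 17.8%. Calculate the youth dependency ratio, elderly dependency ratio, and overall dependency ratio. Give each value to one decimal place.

Youth dependency ratio: 23.1
Old-age dependency ratio: 26.6
Total dependency ratio: 49.7

Youth dependency ratio = 15.4 / 66.8 × 100 = 23.1
Old-age dependency ratio = 17.8 / 66.8 × 100 = 26.6
Total dependency ratio = (15.4 + 17.8) / 66.8 × 100 = 33.2 / 66.8 × 100 = 49.7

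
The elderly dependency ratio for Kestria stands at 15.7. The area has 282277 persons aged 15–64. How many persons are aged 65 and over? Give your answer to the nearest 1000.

Aged 65 and over: 44000

Old-age dependency ratio = elderly / working-age × 100
15.7 = E / 282277 × 100
⇒ 44000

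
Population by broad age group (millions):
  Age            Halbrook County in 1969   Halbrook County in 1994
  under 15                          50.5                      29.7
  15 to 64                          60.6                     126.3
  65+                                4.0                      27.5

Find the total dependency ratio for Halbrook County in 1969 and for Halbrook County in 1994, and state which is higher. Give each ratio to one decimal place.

Halbrook County in 1969: (50.5 + 4.0) / 60.6 × 100 = 54.5 / 60.6 × 100 = 89.9
Halbrook County in 1994: (29.7 + 27.5) / 126.3 × 100 = 57.2 / 126.3 × 100 = 45.3

Halbrook County in 1969: 89.9
Halbrook County in 1994: 45.3
Higher: Halbrook County in 1969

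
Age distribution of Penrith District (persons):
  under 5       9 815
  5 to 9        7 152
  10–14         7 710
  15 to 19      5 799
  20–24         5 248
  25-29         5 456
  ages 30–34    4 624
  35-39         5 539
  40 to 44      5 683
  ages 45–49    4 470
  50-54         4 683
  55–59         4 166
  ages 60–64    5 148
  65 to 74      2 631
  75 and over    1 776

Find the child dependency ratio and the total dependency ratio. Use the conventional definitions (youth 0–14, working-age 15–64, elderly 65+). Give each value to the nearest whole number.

0–14: 9 815 + 7 152 + 7 710 = 24 677
15–64: 5 799 + 5 248 + 5 456 + 4 624 + 5 539 + 5 683 + 4 470 + 4 683 + 4 166 + 5 148 = 50 816
65+: 2 631 + 1 776 = 4 407
Youth dependency ratio = 24 677 / 50 816 × 100 = 49
Total dependency ratio = (24 677 + 4 407) / 50 816 × 100 = 29 084 / 50 816 × 100 = 57

Youth dependency ratio: 49
Total dependency ratio: 57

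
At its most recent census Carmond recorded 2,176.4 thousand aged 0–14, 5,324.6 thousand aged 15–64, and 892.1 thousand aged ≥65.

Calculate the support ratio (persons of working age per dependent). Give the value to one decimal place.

Support ratio: 1.7

Support ratio = 5,324.6 / (2,176.4 + 892.1) = 5,324.6 / 3,068.5 = 1.7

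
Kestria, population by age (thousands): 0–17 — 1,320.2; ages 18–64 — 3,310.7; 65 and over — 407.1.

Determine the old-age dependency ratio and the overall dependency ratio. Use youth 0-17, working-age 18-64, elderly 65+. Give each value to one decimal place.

Old-age dependency ratio: 12.3
Total dependency ratio: 52.2

Old-age dependency ratio = 407.1 / 3,310.7 × 100 = 12.3
Total dependency ratio = (1,320.2 + 407.1) / 3,310.7 × 100 = 1,727.3 / 3,310.7 × 100 = 52.2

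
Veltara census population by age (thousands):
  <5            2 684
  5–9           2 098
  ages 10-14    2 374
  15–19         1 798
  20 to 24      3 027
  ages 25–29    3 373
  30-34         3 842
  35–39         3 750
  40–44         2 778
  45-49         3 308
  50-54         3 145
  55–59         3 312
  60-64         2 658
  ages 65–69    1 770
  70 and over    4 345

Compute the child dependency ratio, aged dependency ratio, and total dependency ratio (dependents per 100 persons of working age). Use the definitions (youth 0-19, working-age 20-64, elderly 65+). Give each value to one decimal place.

Youth dependency ratio: 30.7
Old-age dependency ratio: 20.9
Total dependency ratio: 51.6

0–19: 2 684 + 2 098 + 2 374 + 1 798 = 8 954
20–64: 3 027 + 3 373 + 3 842 + 3 750 + 2 778 + 3 308 + 3 145 + 3 312 + 2 658 = 29 193
65+: 1 770 + 4 345 = 6 115
Youth dependency ratio = 8 954 / 29 193 × 100 = 30.7
Old-age dependency ratio = 6 115 / 29 193 × 100 = 20.9
Total dependency ratio = (8 954 + 6 115) / 29 193 × 100 = 15 069 / 29 193 × 100 = 51.6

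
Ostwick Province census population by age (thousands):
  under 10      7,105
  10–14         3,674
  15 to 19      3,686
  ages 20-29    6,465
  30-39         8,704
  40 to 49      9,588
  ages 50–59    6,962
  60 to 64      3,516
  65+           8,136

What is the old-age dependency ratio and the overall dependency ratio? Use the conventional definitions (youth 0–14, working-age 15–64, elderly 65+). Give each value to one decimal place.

Old-age dependency ratio: 20.9
Total dependency ratio: 48.6

0–14: 7,105 + 3,674 = 10,779
15–64: 3,686 + 6,465 + 8,704 + 9,588 + 6,962 + 3,516 = 38,921
65+: 8,136
Old-age dependency ratio = 8,136 / 38,921 × 100 = 20.9
Total dependency ratio = (10,779 + 8,136) / 38,921 × 100 = 18,915 / 38,921 × 100 = 48.6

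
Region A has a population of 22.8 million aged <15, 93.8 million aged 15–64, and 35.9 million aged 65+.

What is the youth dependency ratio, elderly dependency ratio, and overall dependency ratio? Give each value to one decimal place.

Youth dependency ratio = 22.8 / 93.8 × 100 = 24.3
Old-age dependency ratio = 35.9 / 93.8 × 100 = 38.3
Total dependency ratio = (22.8 + 35.9) / 93.8 × 100 = 58.7 / 93.8 × 100 = 62.6

Youth dependency ratio: 24.3
Old-age dependency ratio: 38.3
Total dependency ratio: 62.6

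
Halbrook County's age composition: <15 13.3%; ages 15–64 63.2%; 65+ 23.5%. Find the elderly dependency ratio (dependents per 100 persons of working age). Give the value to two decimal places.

Old-age dependency ratio: 37.18

Old-age dependency ratio = 23.5 / 63.2 × 100 = 37.18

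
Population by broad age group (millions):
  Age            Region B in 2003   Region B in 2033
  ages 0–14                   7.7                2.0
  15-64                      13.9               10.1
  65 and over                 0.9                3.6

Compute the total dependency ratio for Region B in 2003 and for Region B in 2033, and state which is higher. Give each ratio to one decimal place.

Region B in 2003: (7.7 + 0.9) / 13.9 × 100 = 8.6 / 13.9 × 100 = 61.9
Region B in 2033: (2.0 + 3.6) / 10.1 × 100 = 5.6 / 10.1 × 100 = 55.4

Region B in 2003: 61.9
Region B in 2033: 55.4
Higher: Region B in 2003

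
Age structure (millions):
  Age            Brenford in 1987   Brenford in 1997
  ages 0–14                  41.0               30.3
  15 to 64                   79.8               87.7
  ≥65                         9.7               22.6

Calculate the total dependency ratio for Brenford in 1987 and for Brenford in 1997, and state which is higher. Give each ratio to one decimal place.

Brenford in 1987: (41.0 + 9.7) / 79.8 × 100 = 50.7 / 79.8 × 100 = 63.5
Brenford in 1997: (30.3 + 22.6) / 87.7 × 100 = 52.9 / 87.7 × 100 = 60.3

Brenford in 1987: 63.5
Brenford in 1997: 60.3
Higher: Brenford in 1987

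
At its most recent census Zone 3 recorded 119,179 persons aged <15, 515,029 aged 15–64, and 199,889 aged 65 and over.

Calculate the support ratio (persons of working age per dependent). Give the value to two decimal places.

Support ratio: 1.61

Support ratio = 515,029 / (119,179 + 199,889) = 515,029 / 319,068 = 1.61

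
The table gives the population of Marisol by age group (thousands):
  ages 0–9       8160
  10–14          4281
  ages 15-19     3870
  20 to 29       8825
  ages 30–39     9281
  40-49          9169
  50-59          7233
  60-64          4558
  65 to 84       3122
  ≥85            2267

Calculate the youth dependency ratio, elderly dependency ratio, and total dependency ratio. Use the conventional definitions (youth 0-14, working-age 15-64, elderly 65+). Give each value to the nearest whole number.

Youth dependency ratio: 29
Old-age dependency ratio: 13
Total dependency ratio: 42

0–14: 8160 + 4281 = 12441
15–64: 3870 + 8825 + 9281 + 9169 + 7233 + 4558 = 42936
65+: 3122 + 2267 = 5389
Youth dependency ratio = 12441 / 42936 × 100 = 29
Old-age dependency ratio = 5389 / 42936 × 100 = 13
Total dependency ratio = (12441 + 5389) / 42936 × 100 = 17830 / 42936 × 100 = 42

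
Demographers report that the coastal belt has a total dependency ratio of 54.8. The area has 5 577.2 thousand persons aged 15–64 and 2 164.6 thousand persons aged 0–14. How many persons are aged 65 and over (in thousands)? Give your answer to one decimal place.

Total dependency ratio = (youth + elderly) / working-age × 100
54.8 = (2 164.6 + E) / 5 577.2 × 100
⇒ 891.7

Aged 65 and over: 891.7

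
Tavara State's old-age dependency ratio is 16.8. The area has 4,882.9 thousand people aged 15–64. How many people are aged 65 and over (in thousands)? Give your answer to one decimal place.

Aged 65 and over: 820.3

Old-age dependency ratio = elderly / working-age × 100
16.8 = E / 4,882.9 × 100
⇒ 820.3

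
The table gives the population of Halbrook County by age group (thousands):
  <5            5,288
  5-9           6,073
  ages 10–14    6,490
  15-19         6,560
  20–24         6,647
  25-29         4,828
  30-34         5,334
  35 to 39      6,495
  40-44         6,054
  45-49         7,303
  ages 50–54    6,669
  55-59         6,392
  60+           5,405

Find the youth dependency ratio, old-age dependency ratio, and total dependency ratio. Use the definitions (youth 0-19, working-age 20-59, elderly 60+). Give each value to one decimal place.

Youth dependency ratio: 49.1
Old-age dependency ratio: 10.9
Total dependency ratio: 60.0

0–19: 5,288 + 6,073 + 6,490 + 6,560 = 24,411
20–59: 6,647 + 4,828 + 5,334 + 6,495 + 6,054 + 7,303 + 6,669 + 6,392 = 49,722
60+: 5,405
Youth dependency ratio = 24,411 / 49,722 × 100 = 49.1
Old-age dependency ratio = 5,405 / 49,722 × 100 = 10.9
Total dependency ratio = (24,411 + 5,405) / 49,722 × 100 = 29,816 / 49,722 × 100 = 60.0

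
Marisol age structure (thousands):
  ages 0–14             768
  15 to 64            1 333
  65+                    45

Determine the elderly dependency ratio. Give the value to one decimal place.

Old-age dependency ratio: 3.4

Old-age dependency ratio = 45 / 1 333 × 100 = 3.4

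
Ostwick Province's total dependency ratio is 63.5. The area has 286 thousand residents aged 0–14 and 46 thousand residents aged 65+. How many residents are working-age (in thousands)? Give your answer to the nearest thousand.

Working-age: 523

Total dependency ratio = (youth + elderly) / working-age × 100
63.5 = (286 + 46) / W × 100
⇒ 523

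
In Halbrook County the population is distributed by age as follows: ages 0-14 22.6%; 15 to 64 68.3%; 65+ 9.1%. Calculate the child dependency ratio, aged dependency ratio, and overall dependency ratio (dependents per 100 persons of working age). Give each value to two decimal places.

Youth dependency ratio = 22.6 / 68.3 × 100 = 33.09
Old-age dependency ratio = 9.1 / 68.3 × 100 = 13.32
Total dependency ratio = (22.6 + 9.1) / 68.3 × 100 = 31.7 / 68.3 × 100 = 46.41

Youth dependency ratio: 33.09
Old-age dependency ratio: 13.32
Total dependency ratio: 46.41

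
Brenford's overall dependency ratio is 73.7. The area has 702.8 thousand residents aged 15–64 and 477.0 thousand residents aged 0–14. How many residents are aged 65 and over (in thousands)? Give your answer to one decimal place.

Total dependency ratio = (youth + elderly) / working-age × 100
73.7 = (477.0 + E) / 702.8 × 100
⇒ 41.0

Aged 65 and over: 41.0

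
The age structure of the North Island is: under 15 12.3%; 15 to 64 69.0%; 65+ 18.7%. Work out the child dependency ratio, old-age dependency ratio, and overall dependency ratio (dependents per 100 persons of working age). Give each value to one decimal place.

Youth dependency ratio = 12.3 / 69.0 × 100 = 17.8
Old-age dependency ratio = 18.7 / 69.0 × 100 = 27.1
Total dependency ratio = (12.3 + 18.7) / 69.0 × 100 = 31.0 / 69.0 × 100 = 44.9

Youth dependency ratio: 17.8
Old-age dependency ratio: 27.1
Total dependency ratio: 44.9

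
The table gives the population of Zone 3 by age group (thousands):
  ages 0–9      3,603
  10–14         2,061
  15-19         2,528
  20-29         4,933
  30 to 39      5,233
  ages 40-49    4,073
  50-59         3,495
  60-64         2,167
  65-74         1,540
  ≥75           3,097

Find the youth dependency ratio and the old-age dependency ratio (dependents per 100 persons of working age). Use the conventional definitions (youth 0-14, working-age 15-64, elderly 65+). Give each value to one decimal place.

Youth dependency ratio: 25.3
Old-age dependency ratio: 20.7

0–14: 3,603 + 2,061 = 5,664
15–64: 2,528 + 4,933 + 5,233 + 4,073 + 3,495 + 2,167 = 22,429
65+: 1,540 + 3,097 = 4,637
Youth dependency ratio = 5,664 / 22,429 × 100 = 25.3
Old-age dependency ratio = 4,637 / 22,429 × 100 = 20.7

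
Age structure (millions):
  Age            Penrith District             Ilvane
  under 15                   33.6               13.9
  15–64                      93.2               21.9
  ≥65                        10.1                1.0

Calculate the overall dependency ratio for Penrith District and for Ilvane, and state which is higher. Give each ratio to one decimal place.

Penrith District: 46.9
Ilvane: 68.0
Higher: Ilvane

Penrith District: (33.6 + 10.1) / 93.2 × 100 = 43.7 / 93.2 × 100 = 46.9
Ilvane: (13.9 + 1.0) / 21.9 × 100 = 14.9 / 21.9 × 100 = 68.0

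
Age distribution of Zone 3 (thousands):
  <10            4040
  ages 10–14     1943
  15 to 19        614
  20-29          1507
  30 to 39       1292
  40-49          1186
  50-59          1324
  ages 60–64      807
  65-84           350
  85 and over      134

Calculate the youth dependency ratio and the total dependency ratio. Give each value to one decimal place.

Youth dependency ratio: 88.9
Total dependency ratio: 96.1

0–14: 4040 + 1943 = 5983
15–64: 614 + 1507 + 1292 + 1186 + 1324 + 807 = 6730
65+: 350 + 134 = 484
Youth dependency ratio = 5983 / 6730 × 100 = 88.9
Total dependency ratio = (5983 + 484) / 6730 × 100 = 6467 / 6730 × 100 = 96.1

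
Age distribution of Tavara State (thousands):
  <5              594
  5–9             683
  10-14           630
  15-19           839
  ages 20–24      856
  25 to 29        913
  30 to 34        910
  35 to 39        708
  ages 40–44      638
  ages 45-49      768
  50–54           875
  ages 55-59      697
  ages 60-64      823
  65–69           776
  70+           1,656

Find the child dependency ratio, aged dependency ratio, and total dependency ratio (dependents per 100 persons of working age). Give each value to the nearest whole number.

Youth dependency ratio: 24
Old-age dependency ratio: 30
Total dependency ratio: 54

0–14: 594 + 683 + 630 = 1,907
15–64: 839 + 856 + 913 + 910 + 708 + 638 + 768 + 875 + 697 + 823 = 8,027
65+: 776 + 1,656 = 2,432
Youth dependency ratio = 1,907 / 8,027 × 100 = 24
Old-age dependency ratio = 2,432 / 8,027 × 100 = 30
Total dependency ratio = (1,907 + 2,432) / 8,027 × 100 = 4,339 / 8,027 × 100 = 54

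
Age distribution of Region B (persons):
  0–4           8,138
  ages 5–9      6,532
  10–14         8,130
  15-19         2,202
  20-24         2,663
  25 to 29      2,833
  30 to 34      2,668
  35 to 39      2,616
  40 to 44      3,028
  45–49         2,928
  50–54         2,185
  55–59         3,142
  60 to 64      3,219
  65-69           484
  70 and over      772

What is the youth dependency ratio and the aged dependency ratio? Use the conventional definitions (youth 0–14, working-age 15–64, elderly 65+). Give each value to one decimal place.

Youth dependency ratio: 83.0
Old-age dependency ratio: 4.6

0–14: 8,138 + 6,532 + 8,130 = 22,800
15–64: 2,202 + 2,663 + 2,833 + 2,668 + 2,616 + 3,028 + 2,928 + 2,185 + 3,142 + 3,219 = 27,484
65+: 484 + 772 = 1,256
Youth dependency ratio = 22,800 / 27,484 × 100 = 83.0
Old-age dependency ratio = 1,256 / 27,484 × 100 = 4.6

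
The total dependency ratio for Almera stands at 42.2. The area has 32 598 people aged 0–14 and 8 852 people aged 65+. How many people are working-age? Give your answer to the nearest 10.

Working-age: 98 220

Total dependency ratio = (youth + elderly) / working-age × 100
42.2 = (32 598 + 8 852) / W × 100
⇒ 98 220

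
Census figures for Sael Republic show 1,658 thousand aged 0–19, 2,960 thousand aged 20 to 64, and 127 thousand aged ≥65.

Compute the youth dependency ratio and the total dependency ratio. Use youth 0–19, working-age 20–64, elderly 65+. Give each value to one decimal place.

Youth dependency ratio = 1,658 / 2,960 × 100 = 56.0
Total dependency ratio = (1,658 + 127) / 2,960 × 100 = 1,785 / 2,960 × 100 = 60.3

Youth dependency ratio: 56.0
Total dependency ratio: 60.3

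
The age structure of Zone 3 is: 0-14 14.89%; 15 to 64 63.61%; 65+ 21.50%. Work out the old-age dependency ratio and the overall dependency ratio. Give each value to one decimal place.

Old-age dependency ratio: 33.8
Total dependency ratio: 57.2

Old-age dependency ratio = 21.50 / 63.61 × 100 = 33.8
Total dependency ratio = (14.89 + 21.50) / 63.61 × 100 = 36.39 / 63.61 × 100 = 57.2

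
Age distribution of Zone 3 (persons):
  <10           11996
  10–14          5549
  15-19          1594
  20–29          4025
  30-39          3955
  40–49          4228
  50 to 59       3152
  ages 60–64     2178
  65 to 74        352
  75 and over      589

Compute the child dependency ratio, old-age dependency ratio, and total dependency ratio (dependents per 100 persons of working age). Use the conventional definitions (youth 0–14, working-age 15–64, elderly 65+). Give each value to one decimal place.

Youth dependency ratio: 91.7
Old-age dependency ratio: 4.9
Total dependency ratio: 96.6

0–14: 11996 + 5549 = 17545
15–64: 1594 + 4025 + 3955 + 4228 + 3152 + 2178 = 19132
65+: 352 + 589 = 941
Youth dependency ratio = 17545 / 19132 × 100 = 91.7
Old-age dependency ratio = 941 / 19132 × 100 = 4.9
Total dependency ratio = (17545 + 941) / 19132 × 100 = 18486 / 19132 × 100 = 96.6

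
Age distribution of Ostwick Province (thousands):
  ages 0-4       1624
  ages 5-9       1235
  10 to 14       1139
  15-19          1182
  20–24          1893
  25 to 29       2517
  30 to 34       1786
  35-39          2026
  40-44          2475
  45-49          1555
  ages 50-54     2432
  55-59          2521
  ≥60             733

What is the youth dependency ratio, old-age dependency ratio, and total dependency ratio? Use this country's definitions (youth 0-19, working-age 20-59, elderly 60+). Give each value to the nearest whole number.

Youth dependency ratio: 30
Old-age dependency ratio: 4
Total dependency ratio: 34

0–19: 1624 + 1235 + 1139 + 1182 = 5180
20–59: 1893 + 2517 + 1786 + 2026 + 2475 + 1555 + 2432 + 2521 = 17205
60+: 733
Youth dependency ratio = 5180 / 17205 × 100 = 30
Old-age dependency ratio = 733 / 17205 × 100 = 4
Total dependency ratio = (5180 + 733) / 17205 × 100 = 5913 / 17205 × 100 = 34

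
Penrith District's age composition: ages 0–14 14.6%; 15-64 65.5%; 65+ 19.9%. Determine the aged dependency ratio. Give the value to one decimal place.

Old-age dependency ratio = 19.9 / 65.5 × 100 = 30.4

Old-age dependency ratio: 30.4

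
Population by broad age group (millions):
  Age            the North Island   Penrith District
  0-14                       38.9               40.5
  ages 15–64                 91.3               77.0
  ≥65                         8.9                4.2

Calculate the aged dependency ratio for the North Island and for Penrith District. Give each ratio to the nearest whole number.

the North Island: 10
Penrith District: 5

the North Island: 8.9 / 91.3 × 100 = 10
Penrith District: 4.2 / 77.0 × 100 = 5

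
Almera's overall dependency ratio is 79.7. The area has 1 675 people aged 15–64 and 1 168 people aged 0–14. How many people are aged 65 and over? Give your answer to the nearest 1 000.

Aged 65 and over: 0

Total dependency ratio = (youth + elderly) / working-age × 100
79.7 = (1 168 + E) / 1 675 × 100
⇒ 0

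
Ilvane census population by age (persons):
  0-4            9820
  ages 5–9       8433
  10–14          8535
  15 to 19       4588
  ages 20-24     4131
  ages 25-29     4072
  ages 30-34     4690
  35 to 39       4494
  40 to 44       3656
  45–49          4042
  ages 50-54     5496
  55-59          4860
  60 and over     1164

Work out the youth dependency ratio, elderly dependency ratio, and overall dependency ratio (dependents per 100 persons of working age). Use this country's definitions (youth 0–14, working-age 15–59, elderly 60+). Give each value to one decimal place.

0–14: 9820 + 8433 + 8535 = 26788
15–59: 4588 + 4131 + 4072 + 4690 + 4494 + 3656 + 4042 + 5496 + 4860 = 40029
60+: 1164
Youth dependency ratio = 26788 / 40029 × 100 = 66.9
Old-age dependency ratio = 1164 / 40029 × 100 = 2.9
Total dependency ratio = (26788 + 1164) / 40029 × 100 = 27952 / 40029 × 100 = 69.8

Youth dependency ratio: 66.9
Old-age dependency ratio: 2.9
Total dependency ratio: 69.8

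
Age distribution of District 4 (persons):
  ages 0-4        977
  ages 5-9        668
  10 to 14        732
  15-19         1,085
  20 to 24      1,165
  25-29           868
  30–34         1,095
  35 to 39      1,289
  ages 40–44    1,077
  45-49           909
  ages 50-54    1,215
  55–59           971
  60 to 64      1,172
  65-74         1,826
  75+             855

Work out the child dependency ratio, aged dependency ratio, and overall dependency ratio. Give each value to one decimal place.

0–14: 977 + 668 + 732 = 2,377
15–64: 1,085 + 1,165 + 868 + 1,095 + 1,289 + 1,077 + 909 + 1,215 + 971 + 1,172 = 10,846
65+: 1,826 + 855 = 2,681
Youth dependency ratio = 2,377 / 10,846 × 100 = 21.9
Old-age dependency ratio = 2,681 / 10,846 × 100 = 24.7
Total dependency ratio = (2,377 + 2,681) / 10,846 × 100 = 5,058 / 10,846 × 100 = 46.6

Youth dependency ratio: 21.9
Old-age dependency ratio: 24.7
Total dependency ratio: 46.6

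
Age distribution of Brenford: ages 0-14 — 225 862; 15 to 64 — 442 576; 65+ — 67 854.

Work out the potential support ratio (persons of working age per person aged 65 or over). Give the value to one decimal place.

Potential support ratio = 442 576 / 67 854 = 6.5

Potential support ratio: 6.5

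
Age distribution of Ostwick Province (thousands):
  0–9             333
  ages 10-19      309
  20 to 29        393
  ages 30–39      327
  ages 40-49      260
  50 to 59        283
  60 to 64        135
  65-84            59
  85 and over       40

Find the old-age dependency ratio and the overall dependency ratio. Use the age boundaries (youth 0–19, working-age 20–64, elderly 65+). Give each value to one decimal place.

0–19: 333 + 309 = 642
20–64: 393 + 327 + 260 + 283 + 135 = 1398
65+: 59 + 40 = 99
Old-age dependency ratio = 99 / 1398 × 100 = 7.1
Total dependency ratio = (642 + 99) / 1398 × 100 = 741 / 1398 × 100 = 53.0

Old-age dependency ratio: 7.1
Total dependency ratio: 53.0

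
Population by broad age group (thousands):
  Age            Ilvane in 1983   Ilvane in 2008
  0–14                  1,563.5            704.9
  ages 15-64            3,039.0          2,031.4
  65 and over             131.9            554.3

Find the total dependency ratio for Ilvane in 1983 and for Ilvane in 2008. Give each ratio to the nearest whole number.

Ilvane in 1983: (1,563.5 + 131.9) / 3,039.0 × 100 = 1,695.4 / 3,039.0 × 100 = 56
Ilvane in 2008: (704.9 + 554.3) / 2,031.4 × 100 = 1,259.2 / 2,031.4 × 100 = 62

Ilvane in 1983: 56
Ilvane in 2008: 62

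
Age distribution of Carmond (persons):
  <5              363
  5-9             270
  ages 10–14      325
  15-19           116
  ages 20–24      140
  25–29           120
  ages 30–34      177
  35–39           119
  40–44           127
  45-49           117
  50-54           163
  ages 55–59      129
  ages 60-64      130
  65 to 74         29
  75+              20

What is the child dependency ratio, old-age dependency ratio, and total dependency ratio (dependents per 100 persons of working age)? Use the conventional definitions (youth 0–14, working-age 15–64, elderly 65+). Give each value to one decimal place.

Youth dependency ratio: 71.6
Old-age dependency ratio: 3.7
Total dependency ratio: 75.3

0–14: 363 + 270 + 325 = 958
15–64: 116 + 140 + 120 + 177 + 119 + 127 + 117 + 163 + 129 + 130 = 1338
65+: 29 + 20 = 49
Youth dependency ratio = 958 / 1338 × 100 = 71.6
Old-age dependency ratio = 49 / 1338 × 100 = 3.7
Total dependency ratio = (958 + 49) / 1338 × 100 = 1007 / 1338 × 100 = 75.3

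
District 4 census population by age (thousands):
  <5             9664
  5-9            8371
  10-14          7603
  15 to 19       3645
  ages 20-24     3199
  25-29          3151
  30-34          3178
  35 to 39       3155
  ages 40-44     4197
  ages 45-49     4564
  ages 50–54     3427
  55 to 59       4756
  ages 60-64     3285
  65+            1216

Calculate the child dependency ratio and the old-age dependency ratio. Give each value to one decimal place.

Youth dependency ratio: 70.1
Old-age dependency ratio: 3.3

0–14: 9664 + 8371 + 7603 = 25638
15–64: 3645 + 3199 + 3151 + 3178 + 3155 + 4197 + 4564 + 3427 + 4756 + 3285 = 36557
65+: 1216
Youth dependency ratio = 25638 / 36557 × 100 = 70.1
Old-age dependency ratio = 1216 / 36557 × 100 = 3.3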